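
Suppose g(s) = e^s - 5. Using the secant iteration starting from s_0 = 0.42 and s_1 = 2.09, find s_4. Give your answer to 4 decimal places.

g(0.42) = -3.478038, g(2.09) = 3.084915
s_2 = 2.090000 − 3.084915·(2.090000 − 0.420000) / (3.084915 − (-3.478038)) = 2.090000 − (5.151808)/(6.562954) = 1.305017
g(1.305017) = -1.312249
s_3 = 1.305017 − (-1.312249)·(1.305017 − 2.090000) / (-1.312249 − 3.084915) = 1.305017 − (1.030093)/(-4.397164) = 1.539280
g(1.539280) = -0.338767
s_4 = 1.539280 − (-0.338767)·(1.539280 − 1.305017) / (-0.338767 − (-1.312249)) = 1.539280 − (-0.079361)/(0.973482) = 1.620802

1.6208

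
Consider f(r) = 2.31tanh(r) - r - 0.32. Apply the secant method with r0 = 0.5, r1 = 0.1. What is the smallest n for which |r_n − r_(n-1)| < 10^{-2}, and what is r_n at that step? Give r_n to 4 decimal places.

f(0.5) = 0.247491, f(0.1) = -0.189767
r2 = 0.100000 − (-0.189767)·(-0.400000)/(-0.437258) = 0.273597;  |Δ| = 0.173597
f(0.273597) = 0.023101
r3 = 0.273597 − 0.023101·(0.173597)/(0.212868) = 0.254758;  |Δ| = 0.018839
f(0.254758) = 0.001324
r4 = 0.254758 − 0.001324·(-0.018839)/(-0.021777) = 0.253613;  |Δ| = 0.001145
|r4 − r3| = 0.001145 < 10^{-2}

n = 4, r_n = 0.2536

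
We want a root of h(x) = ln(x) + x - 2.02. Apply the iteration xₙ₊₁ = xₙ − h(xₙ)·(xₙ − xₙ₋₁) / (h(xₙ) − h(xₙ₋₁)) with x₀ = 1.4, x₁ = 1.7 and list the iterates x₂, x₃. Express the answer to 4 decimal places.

1.5721, 1.5693

h(1.4) = -0.283528, h(1.7) = 0.210628
x₂ = 1.700000 − 0.210628·(1.700000 − 1.400000) / (0.210628 − (-0.283528)) = 1.700000 − (0.063188)/(0.494156) = 1.572128
h(1.572128) = 0.004559
x₃ = 1.572128 − 0.004559·(1.572128 − 1.700000) / (0.004559 − 0.210628) = 1.572128 − (-0.000583)/(-0.206069) = 1.569300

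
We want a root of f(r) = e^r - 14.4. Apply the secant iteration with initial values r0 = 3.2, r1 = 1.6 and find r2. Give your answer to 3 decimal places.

f(3.2) = 10.13253, f(1.6) = -9.44697
r2 = 1.60000 − (-9.44697)·(1.60000 − 3.20000) / (-9.44697 − 10.13253) = 1.60000 − (15.11515)/(-19.57950) = 2.37199

2.372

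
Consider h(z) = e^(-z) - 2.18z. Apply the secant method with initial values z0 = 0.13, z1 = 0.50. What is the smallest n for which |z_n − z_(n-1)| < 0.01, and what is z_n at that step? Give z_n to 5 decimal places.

n = 3, z_n = 0.32975

h(0.13) = 0.5946954, h(0.50) = -0.4834693
z2 = 0.5000000 − (-0.4834693)·(0.3700000)/(-1.0781648) = 0.3340850;  |Δ| = 0.1659150
h(0.3340850) = -0.0123125
z3 = 0.3340850 − (-0.0123125)·(-0.1659150)/(0.4711568) = 0.3297493;  |Δ| = 0.0043358
|z3 − z2| = 0.0043358 < 0.01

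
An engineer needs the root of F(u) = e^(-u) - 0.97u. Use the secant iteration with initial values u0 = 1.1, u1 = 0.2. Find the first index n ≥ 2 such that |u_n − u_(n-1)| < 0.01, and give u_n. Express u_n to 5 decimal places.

n = 4, u_n = 0.57822

F(1.1) = -0.7341289, F(0.2) = 0.6247308
u2 = 0.2000000 − 0.6247308·(-0.9000000)/(1.3588597) = 0.6137717;  |Δ| = 0.4137717
F(0.6137717) = -0.0540532
u3 = 0.6137717 − (-0.0540532)·(0.4137717)/(-0.6787839) = 0.5808221;  |Δ| = 0.0329496
F(0.5808221) = -0.0039591
u4 = 0.5808221 − (-0.0039591)·(-0.0329496)/(0.0500940) = 0.5782179;  |Δ| = 0.0026041
|u4 − u3| = 0.0026041 < 0.01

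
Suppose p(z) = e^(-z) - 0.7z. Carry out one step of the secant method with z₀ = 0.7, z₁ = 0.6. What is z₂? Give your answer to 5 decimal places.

0.70539

p(0.7) = 0.0065853, p(0.6) = 0.1288116
z₂ = 0.6000000 − 0.1288116·(0.6000000 − 0.7000000) / (0.1288116 − 0.0065853) = 0.6000000 − (-0.0128812)/(0.1222263) = 0.7053878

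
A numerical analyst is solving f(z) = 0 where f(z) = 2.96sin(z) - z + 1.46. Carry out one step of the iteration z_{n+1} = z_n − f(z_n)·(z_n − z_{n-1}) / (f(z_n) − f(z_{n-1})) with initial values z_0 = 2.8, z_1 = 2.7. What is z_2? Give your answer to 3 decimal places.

2.707

f(2.8) = -0.34844, f(2.7) = 0.02504
z_2 = 2.70000 − 0.02504·(2.70000 − 2.80000) / (0.02504 − (-0.34844)) = 2.70000 − (-0.00250)/(0.37348) = 2.70671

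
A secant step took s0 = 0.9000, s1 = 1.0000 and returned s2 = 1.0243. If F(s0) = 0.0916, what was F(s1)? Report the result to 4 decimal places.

0.0179

The secant line through (0.9000, 0.0916) and (1.0000, F(s1)) crosses zero at s2 = 1.0243.
So (0.9000, 0.0916), (1.0000, F(s1)), (1.0243, 0) are collinear:
F(s1) = 0.0916 · (1.0000 − 1.0243) / (0.9000 − 1.0243) = 0.0916 · (-0.024300)/(-0.124300) = 0.017907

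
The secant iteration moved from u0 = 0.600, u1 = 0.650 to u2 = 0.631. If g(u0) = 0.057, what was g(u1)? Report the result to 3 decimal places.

The secant line through (0.600, 0.057) and (0.650, g(u1)) crosses zero at u2 = 0.631.
So (0.600, 0.057), (0.650, g(u1)), (0.631, 0) are collinear:
g(u1) = 0.057 · (0.650 − 0.631) / (0.600 − 0.631) = 0.057 · (0.01900)/(-0.03100) = -0.03494

-0.035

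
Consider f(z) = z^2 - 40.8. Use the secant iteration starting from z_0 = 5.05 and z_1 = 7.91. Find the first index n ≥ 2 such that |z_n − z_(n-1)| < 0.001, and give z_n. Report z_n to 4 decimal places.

n = 5, z_n = 6.3875

f(5.05) = -15.297500, f(7.91) = 21.768100
z_2 = 7.910000 − 21.768100·(2.860000)/(37.065600) = 6.230363;  |Δ| = 1.679637
f(6.230363) = -1.982581
z_3 = 6.230363 − (-1.982581)·(-1.679637)/(-23.750681) = 6.370570;  |Δ| = 0.140207
f(6.370570) = -0.215839
z_4 = 6.370570 − (-0.215839)·(0.140207)/(1.766742) = 6.387699;  |Δ| = 0.017129
f(6.387699) = 0.002695
z_5 = 6.387699 − 0.002695·(0.017129)/(0.218534) = 6.387487;  |Δ| = 0.000211
|z_5 − z_4| = 0.000211 < 0.001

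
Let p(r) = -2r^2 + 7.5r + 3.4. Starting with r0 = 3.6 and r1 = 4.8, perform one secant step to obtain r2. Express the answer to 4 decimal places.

p(3.6) = 4.480000, p(4.8) = -6.680000
r2 = 4.800000 − (-6.680000)·(4.800000 − 3.600000) / (-6.680000 − 4.480000) = 4.800000 − (-8.016000)/(-11.160000) = 4.081720

4.0817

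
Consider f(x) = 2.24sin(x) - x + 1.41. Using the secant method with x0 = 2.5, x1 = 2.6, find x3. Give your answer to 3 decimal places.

f(2.5) = 0.25058, f(2.6) = -0.03528
x2 = 2.60000 − (-0.03528)·(2.60000 − 2.50000) / (-0.03528 − 0.25058) = 2.60000 − (-0.00353)/(-0.28585) = 2.58766
f(2.58766) = 0.00066
x3 = 2.58766 − 0.00066·(2.58766 − 2.60000) / (0.00066 − (-0.03528)) = 2.58766 − (-0.00001)/(0.03594) = 2.58789

2.588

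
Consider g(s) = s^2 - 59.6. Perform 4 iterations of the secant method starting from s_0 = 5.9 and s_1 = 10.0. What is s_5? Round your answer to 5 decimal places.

7.72010

g(5.9) = -24.7900000, g(10.0) = 40.4000000
s_2 = 10.0000000 − 40.4000000·(10.0000000 − 5.9000000) / (40.4000000 − (-24.7900000)) = 10.0000000 − (165.6400000)/(65.1900000) = 7.4591195
g(7.4591195) = -3.9615363
s_3 = 7.4591195 − (-3.9615363)·(7.4591195 − 10.0000000) / (-3.9615363 − 40.4000000) = 7.4591195 − (10.0657904)/(-44.3615363) = 7.6860231
g(7.6860231) = -0.5250496
s_4 = 7.6860231 − (-0.5250496)·(7.6860231 − 7.4591195) / (-0.5250496 − (-3.9615363)) = 7.6860231 − (-0.1191356)/(3.4364867) = 7.7206909
g(7.7206909) = 0.0090681
s_5 = 7.7206909 − 0.0090681·(7.7206909 − 7.6860231) / (0.0090681 − (-0.5250496)) = 7.7206909 − (0.0003144)/(0.5341177) = 7.7201023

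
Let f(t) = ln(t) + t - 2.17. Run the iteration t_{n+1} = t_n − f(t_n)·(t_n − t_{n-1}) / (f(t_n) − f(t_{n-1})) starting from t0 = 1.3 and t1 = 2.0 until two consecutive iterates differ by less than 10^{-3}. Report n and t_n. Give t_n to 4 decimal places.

f(1.3) = -0.607636, f(2.0) = 0.523147
t2 = 2.000000 − 0.523147·(0.700000)/(1.130783) = 1.676151;  |Δ| = 0.323849
f(1.676151) = 0.022651
t3 = 1.676151 − 0.022651·(-0.323849)/(-0.500496) = 1.661494;  |Δ| = 0.014656
f(1.661494) = -0.000788
t4 = 1.661494 − (-0.000788)·(-0.014656)/(-0.023439) = 1.661987;  |Δ| = 0.000493
|t4 − t3| = 0.000493 < 10^{-3}

n = 4, t_n = 1.6620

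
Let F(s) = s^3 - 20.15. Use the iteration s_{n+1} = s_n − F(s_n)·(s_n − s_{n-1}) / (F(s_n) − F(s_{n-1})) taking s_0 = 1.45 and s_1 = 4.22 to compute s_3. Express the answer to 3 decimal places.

F(1.45) = -17.10137, F(4.22) = 55.00145
s_2 = 4.22000 − 55.00145·(4.22000 − 1.45000) / (55.00145 − (-17.10137)) = 4.22000 − (152.35401)/(72.10282) = 2.10699
F(2.10699) = -10.79622
s_3 = 2.10699 − (-10.79622)·(2.10699 − 4.22000) / (-10.79622 − 55.00145) = 2.10699 − (22.81252)/(-65.79767) = 2.45370

2.454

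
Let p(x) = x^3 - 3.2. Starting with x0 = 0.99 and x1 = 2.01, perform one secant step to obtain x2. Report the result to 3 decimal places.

1.308

p(0.99) = -2.22970, p(2.01) = 4.92060
x2 = 2.01000 − 4.92060·(2.01000 − 0.99000) / (4.92060 − (-2.22970)) = 2.01000 − (5.01901)/(7.15030) = 1.30807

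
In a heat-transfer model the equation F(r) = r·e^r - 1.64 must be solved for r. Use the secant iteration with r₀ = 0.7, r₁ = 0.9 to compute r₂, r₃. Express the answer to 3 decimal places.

F(0.7) = -0.23037, F(0.9) = 0.57364
r₂ = 0.90000 − 0.57364·(0.90000 − 0.70000) / (0.57364 − (-0.23037)) = 0.90000 − (0.11473)/(0.80402) = 0.75731
F(0.75731) = -0.02503
r₃ = 0.75731 − (-0.02503)·(0.75731 − 0.90000) / (-0.02503 − 0.57364) = 0.75731 − (0.00357)/(-0.59867) = 0.76327

0.757, 0.763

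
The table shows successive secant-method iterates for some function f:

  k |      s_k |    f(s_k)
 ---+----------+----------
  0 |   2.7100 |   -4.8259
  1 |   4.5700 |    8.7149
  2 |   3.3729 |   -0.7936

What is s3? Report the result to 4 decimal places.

s3 = 3.3729 − (-0.7936)·(3.3729 − 4.5700) / (-0.7936 − 8.7149)
   = 3.3729 − (0.950019)/(-9.508500) = 3.472813

3.4728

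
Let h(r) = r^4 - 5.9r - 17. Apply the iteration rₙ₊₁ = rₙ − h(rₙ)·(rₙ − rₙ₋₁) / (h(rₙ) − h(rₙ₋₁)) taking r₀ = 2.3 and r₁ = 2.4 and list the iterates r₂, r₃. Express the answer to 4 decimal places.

h(2.3) = -2.585900, h(2.4) = 2.017600
r₂ = 2.400000 − 2.017600·(2.400000 − 2.300000) / (2.017600 − (-2.585900)) = 2.400000 − (0.201760)/(4.603500) = 2.356172
h(2.356172) = -0.081724
r₃ = 2.356172 − (-0.081724)·(2.356172 − 2.400000) / (-0.081724 − 2.017600) = 2.356172 − (0.003582)/(-2.099324) = 2.357879

2.3562, 2.3579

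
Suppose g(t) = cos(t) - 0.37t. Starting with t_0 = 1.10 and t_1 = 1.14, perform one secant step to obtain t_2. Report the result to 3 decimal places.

1.137

g(1.10) = 0.04660, g(1.14) = -0.00421
t_2 = 1.14000 − (-0.00421)·(1.14000 − 1.10000) / (-0.00421 − 0.04660) = 1.14000 − (-0.00017)/(-0.05080) = 1.13669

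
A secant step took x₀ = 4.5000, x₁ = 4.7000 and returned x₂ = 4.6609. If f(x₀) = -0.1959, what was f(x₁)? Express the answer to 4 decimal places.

The secant line through (4.5000, -0.1959) and (4.7000, f(x₁)) crosses zero at x₂ = 4.6609.
So (4.5000, -0.1959), (4.7000, f(x₁)), (4.6609, 0) are collinear:
f(x₁) = -0.1959 · (4.7000 − 4.6609) / (4.5000 − 4.6609) = -0.1959 · (0.039100)/(-0.160900) = 0.047605

0.0476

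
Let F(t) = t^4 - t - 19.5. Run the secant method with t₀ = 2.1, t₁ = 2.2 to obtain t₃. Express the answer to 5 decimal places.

F(2.1) = -2.1519000, F(2.2) = 1.7256000
t₂ = 2.2000000 − 1.7256000·(2.2000000 − 2.1000000) / (1.7256000 − (-2.1519000)) = 2.2000000 − (0.1725600)/(3.8775000) = 2.1554971
F(2.1554971) = -0.0686224
t₃ = 2.1554971 − (-0.0686224)·(2.1554971 − 2.2000000) / (-0.0686224 − 1.7256000) = 2.1554971 − (0.0030539)/(-1.7942224) = 2.1571992

2.15720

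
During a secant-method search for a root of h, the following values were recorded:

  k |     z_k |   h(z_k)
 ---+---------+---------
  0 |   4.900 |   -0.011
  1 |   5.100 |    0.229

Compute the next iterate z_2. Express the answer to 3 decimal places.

4.909

z_2 = 5.100 − 0.229·(5.100 − 4.900) / (0.229 − (-0.011))
   = 5.100 − (0.04580)/(0.24000) = 4.90917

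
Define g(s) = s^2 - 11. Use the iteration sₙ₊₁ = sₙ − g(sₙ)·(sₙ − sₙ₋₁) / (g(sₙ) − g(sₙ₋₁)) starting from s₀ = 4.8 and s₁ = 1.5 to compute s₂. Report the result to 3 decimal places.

g(4.8) = 12.04000, g(1.5) = -8.75000
s₂ = 1.50000 − (-8.75000)·(1.50000 − 4.80000) / (-8.75000 − 12.04000) = 1.50000 − (28.87500)/(-20.79000) = 2.88889

2.889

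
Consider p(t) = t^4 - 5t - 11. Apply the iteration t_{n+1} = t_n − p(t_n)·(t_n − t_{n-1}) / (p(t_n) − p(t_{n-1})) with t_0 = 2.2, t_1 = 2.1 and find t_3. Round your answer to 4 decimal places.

p(2.2) = 1.425600, p(2.1) = -2.051900
t_2 = 2.100000 − (-2.051900)·(2.100000 − 2.200000) / (-2.051900 − 1.425600) = 2.100000 − (0.205190)/(-3.477500) = 2.159005
p(2.159005) = -0.067282
t_3 = 2.159005 − (-0.067282)·(2.159005 − 2.100000) / (-0.067282 − (-2.051900)) = 2.159005 − (-0.003970)/(1.984618) = 2.161005

2.1610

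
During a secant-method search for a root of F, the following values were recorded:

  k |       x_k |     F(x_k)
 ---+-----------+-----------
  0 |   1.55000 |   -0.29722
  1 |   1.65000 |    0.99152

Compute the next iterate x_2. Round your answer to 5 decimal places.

1.57306

x_2 = 1.65000 − 0.99152·(1.65000 − 1.55000) / (0.99152 − (-0.29722))
   = 1.65000 − (0.0991520)/(1.2887400) = 1.5730628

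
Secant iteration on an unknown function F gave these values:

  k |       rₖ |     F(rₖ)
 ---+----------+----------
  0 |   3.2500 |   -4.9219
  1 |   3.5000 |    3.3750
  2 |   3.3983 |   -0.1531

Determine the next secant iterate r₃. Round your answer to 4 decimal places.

r₃ = 3.3983 − (-0.1531)·(3.3983 − 3.5000) / (-0.1531 − 3.3750)
   = 3.3983 − (0.015570)/(-3.528100) = 3.402713

3.4027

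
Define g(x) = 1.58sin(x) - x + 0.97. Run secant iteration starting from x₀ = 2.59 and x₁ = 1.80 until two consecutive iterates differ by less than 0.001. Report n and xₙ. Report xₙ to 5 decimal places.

g(2.59) = -0.7920099, g(1.80) = 0.7086793
x₂ = 1.8000000 − 0.7086793·(-0.7900000)/(1.5006892) = 2.1730663;  |Δ| = 0.3730663
g(2.1730663) = 0.0989354
x₃ = 2.1730663 − 0.0989354·(0.3730663)/(-0.6097438) = 2.2335991;  |Δ| = 0.0605328
g(2.2335991) = -0.0181314
x₄ = 2.2335991 − (-0.0181314)·(0.0605328)/(-0.1170668) = 2.2242237;  |Δ| = 0.0093754
g(2.2242237) = 0.0003040
x₅ = 2.2242237 − 0.0003040·(-0.0093754)/(0.0184354) = 2.2243783;  |Δ| = 0.0001546
|x₅ − x₄| = 0.0001546 < 0.001

n = 5, xₙ = 2.22438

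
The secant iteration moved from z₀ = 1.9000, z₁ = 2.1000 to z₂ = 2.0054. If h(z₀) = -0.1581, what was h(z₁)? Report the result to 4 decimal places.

0.1419

The secant line through (1.9000, -0.1581) and (2.1000, h(z₁)) crosses zero at z₂ = 2.0054.
So (1.9000, -0.1581), (2.1000, h(z₁)), (2.0054, 0) are collinear:
h(z₁) = -0.1581 · (2.1000 − 2.0054) / (1.9000 − 2.0054) = -0.1581 · (0.094600)/(-0.105400) = 0.141900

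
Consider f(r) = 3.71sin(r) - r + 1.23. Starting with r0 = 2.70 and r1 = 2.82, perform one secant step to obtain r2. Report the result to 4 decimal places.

f(2.70) = 0.115579, f(2.82) = -0.417351
r2 = 2.820000 − (-0.417351)·(2.820000 − 2.700000) / (-0.417351 − 0.115579) = 2.820000 − (-0.050082)/(-0.532930) = 2.726025

2.7260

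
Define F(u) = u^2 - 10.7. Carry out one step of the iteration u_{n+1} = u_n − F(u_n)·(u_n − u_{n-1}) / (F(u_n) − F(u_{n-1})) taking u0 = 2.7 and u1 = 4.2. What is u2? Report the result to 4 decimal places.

F(2.7) = -3.410000, F(4.2) = 6.940000
u2 = 4.200000 − 6.940000·(4.200000 − 2.700000) / (6.940000 − (-3.410000)) = 4.200000 − (10.410000)/(10.350000) = 3.194203

3.1942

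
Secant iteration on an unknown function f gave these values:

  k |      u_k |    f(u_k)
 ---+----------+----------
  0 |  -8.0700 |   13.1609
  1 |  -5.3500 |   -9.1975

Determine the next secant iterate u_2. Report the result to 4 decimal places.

-6.4689

u_2 = -5.3500 − (-9.1975)·(-5.3500 − (-8.0700)) / (-9.1975 − 13.1609)
   = -5.3500 − (-25.017200)/(-22.358400) = -6.468917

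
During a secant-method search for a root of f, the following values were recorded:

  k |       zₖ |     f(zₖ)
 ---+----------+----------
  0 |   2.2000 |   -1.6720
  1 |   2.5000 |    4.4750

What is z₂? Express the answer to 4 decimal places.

2.2816

z₂ = 2.5000 − 4.4750·(2.5000 − 2.2000) / (4.4750 − (-1.6720))
   = 2.5000 − (1.342500)/(6.147000) = 2.281601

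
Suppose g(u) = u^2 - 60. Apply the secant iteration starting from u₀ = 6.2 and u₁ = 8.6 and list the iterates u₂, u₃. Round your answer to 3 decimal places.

7.657, 7.741

g(6.2) = -21.56000, g(8.6) = 13.96000
u₂ = 8.60000 − 13.96000·(8.60000 − 6.20000) / (13.96000 − (-21.56000)) = 8.60000 − (33.50400)/(35.52000) = 7.65676
g(7.65676) = -1.37408
u₃ = 7.65676 − (-1.37408)·(7.65676 − 8.60000) / (-1.37408 − 13.96000) = 7.65676 − (1.29609)/(-15.33408) = 7.74128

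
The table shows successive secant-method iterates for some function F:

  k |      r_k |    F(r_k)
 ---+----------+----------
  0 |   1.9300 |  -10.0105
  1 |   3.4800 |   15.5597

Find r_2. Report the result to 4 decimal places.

r_2 = 3.4800 − 15.5597·(3.4800 − 1.9300) / (15.5597 − (-10.0105))
   = 3.4800 − (24.117535)/(25.570200) = 2.536811

2.5368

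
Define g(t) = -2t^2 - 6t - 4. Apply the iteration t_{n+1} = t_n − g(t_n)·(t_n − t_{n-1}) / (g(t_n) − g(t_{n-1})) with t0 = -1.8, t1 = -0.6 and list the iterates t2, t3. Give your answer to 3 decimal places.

g(-1.8) = 0.32000, g(-0.6) = -1.12000
t2 = -0.60000 − (-1.12000)·(-0.60000 − (-1.80000)) / (-1.12000 − 0.32000) = -0.60000 − (-1.34400)/(-1.44000) = -1.53333
g(-1.53333) = 0.49778
t3 = -1.53333 − 0.49778·(-1.53333 − (-0.60000)) / (0.49778 − (-1.12000)) = -1.53333 − (-0.46459)/(1.61778) = -1.24615

-1.533, -1.246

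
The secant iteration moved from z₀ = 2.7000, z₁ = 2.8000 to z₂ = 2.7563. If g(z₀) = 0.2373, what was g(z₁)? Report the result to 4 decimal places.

The secant line through (2.7000, 0.2373) and (2.8000, g(z₁)) crosses zero at z₂ = 2.7563.
So (2.7000, 0.2373), (2.8000, g(z₁)), (2.7563, 0) are collinear:
g(z₁) = 0.2373 · (2.8000 − 2.7563) / (2.7000 − 2.7563) = 0.2373 · (0.043700)/(-0.056300) = -0.184192

-0.1842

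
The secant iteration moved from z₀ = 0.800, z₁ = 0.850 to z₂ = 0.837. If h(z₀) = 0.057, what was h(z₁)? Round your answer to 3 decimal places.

The secant line through (0.800, 0.057) and (0.850, h(z₁)) crosses zero at z₂ = 0.837.
So (0.800, 0.057), (0.850, h(z₁)), (0.837, 0) are collinear:
h(z₁) = 0.057 · (0.850 − 0.837) / (0.800 − 0.837) = 0.057 · (0.01300)/(-0.03700) = -0.02003

-0.020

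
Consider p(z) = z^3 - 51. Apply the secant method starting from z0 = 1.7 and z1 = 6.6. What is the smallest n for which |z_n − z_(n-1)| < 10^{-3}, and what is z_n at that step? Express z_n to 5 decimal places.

n = 8, z_n = 3.70843

p(1.7) = -46.0870000, p(6.6) = 236.4960000
z2 = 6.6000000 − 236.4960000·(4.9000000)/(282.5830000) = 2.4991503;  |Δ| = 4.1008497
p(2.4991503) = -35.3909257
z3 = 2.4991503 − (-35.3909257)·(-4.1008497)/(-271.8869257) = 3.0329490;  |Δ| = 0.5337986
p(3.0329490) = -23.1005716
z4 = 3.0329490 − (-23.1005716)·(0.5337986)/(12.2903541) = 4.0362604;  |Δ| = 1.0033115
p(4.0362604) = 14.7563262
z5 = 4.0362604 − 14.7563262·(1.0033115)/(37.8568978) = 3.6451774;  |Δ| = 0.3910831
p(3.6451774) = -2.5653688
z6 = 3.6451774 − (-2.5653688)·(-0.3910831)/(-17.3216950) = 3.7030974;  |Δ| = 0.0579200
p(3.7030974) = -0.2196851
z7 = 3.7030974 − (-0.2196851)·(0.0579200)/(2.3456837) = 3.7085219;  |Δ| = 0.0054245
p(3.7085219) = 0.0037992
z8 = 3.7085219 − 0.0037992·(0.0054245)/(0.2234843) = 3.7084296;  |Δ| = 0.0000922
|z8 − z7| = 0.0000922 < 10^{-3}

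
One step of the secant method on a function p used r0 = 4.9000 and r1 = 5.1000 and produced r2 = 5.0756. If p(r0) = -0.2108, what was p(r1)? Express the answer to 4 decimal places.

The secant line through (4.9000, -0.2108) and (5.1000, p(r1)) crosses zero at r2 = 5.0756.
So (4.9000, -0.2108), (5.1000, p(r1)), (5.0756, 0) are collinear:
p(r1) = -0.2108 · (5.1000 − 5.0756) / (4.9000 − 5.0756) = -0.2108 · (0.024400)/(-0.175600) = 0.029291

0.0293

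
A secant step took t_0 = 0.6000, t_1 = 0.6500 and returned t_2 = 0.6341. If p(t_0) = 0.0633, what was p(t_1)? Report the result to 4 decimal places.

-0.0295

The secant line through (0.6000, 0.0633) and (0.6500, p(t_1)) crosses zero at t_2 = 0.6341.
So (0.6000, 0.0633), (0.6500, p(t_1)), (0.6341, 0) are collinear:
p(t_1) = 0.0633 · (0.6500 − 0.6341) / (0.6000 − 0.6341) = 0.0633 · (0.015900)/(-0.034100) = -0.029515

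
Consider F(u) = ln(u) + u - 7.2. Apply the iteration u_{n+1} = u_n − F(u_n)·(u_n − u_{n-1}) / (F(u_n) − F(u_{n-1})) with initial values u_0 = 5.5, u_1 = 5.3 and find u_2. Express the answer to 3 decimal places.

F(5.5) = 0.00475, F(5.3) = -0.23229
u_2 = 5.30000 − (-0.23229)·(5.30000 − 5.50000) / (-0.23229 − 0.00475) = 5.30000 − (0.04646)/(-0.23704) = 5.49599

5.496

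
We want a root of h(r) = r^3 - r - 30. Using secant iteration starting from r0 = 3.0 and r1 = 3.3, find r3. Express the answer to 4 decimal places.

3.2143

h(3.0) = -6.000000, h(3.3) = 2.637000
r2 = 3.300000 − 2.637000·(3.300000 − 3.000000) / (2.637000 − (-6.000000)) = 3.300000 − (0.791100)/(8.637000) = 3.208406
h(3.208406) = -0.181504
r3 = 3.208406 − (-0.181504)·(3.208406 − 3.300000) / (-0.181504 − 2.637000) = 3.208406 − (0.016625)/(-2.818504) = 3.214304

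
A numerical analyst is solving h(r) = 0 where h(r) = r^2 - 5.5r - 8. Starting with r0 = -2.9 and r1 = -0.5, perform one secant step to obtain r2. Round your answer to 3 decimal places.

-1.062

h(-2.9) = 16.36000, h(-0.5) = -5.00000
r2 = -0.50000 − (-5.00000)·(-0.50000 − (-2.90000)) / (-5.00000 − 16.36000) = -0.50000 − (-12.00000)/(-21.36000) = -1.06180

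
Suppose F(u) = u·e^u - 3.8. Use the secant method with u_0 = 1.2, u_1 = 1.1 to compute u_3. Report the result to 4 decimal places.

F(1.2) = 0.184140, F(1.1) = -0.495417
u_2 = 1.100000 − (-0.495417)·(1.100000 − 1.200000) / (-0.495417 − 0.184140) = 1.100000 − (0.049542)/(-0.679558) = 1.172903
F(1.172903) = -0.009929
u_3 = 1.172903 − (-0.009929)·(1.172903 − 1.100000) / (-0.009929 − (-0.495417)) = 1.172903 − (-0.000724)/(0.485488) = 1.174394

1.1744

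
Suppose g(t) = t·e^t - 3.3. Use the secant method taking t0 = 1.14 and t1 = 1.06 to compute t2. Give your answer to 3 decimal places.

1.098

g(1.14) = 0.26452, g(1.06) = -0.24045
t2 = 1.06000 − (-0.24045)·(1.06000 − 1.14000) / (-0.24045 − 0.26452) = 1.06000 − (0.01924)/(-0.50496) = 1.09809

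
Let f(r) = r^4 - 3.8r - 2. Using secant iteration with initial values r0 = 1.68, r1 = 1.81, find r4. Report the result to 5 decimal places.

f(1.68) = -0.4180582, f(1.81) = 1.8548312
r2 = 1.8100000 − 1.8548312·(1.8100000 − 1.6800000) / (1.8548312 − (-0.4180582)) = 1.8100000 − (0.2411281)/(2.2728895) = 1.7039112
f(1.7039112) = -0.0456336
r3 = 1.7039112 − (-0.0456336)·(1.7039112 − 1.8100000) / (-0.0456336 − 1.8548312) = 1.7039112 − (0.0048412)/(-1.9004648) = 1.7064586
f(1.7064586) = -0.0047930
r4 = 1.7064586 − (-0.0047930)·(1.7064586 − 1.7039112) / (-0.0047930 − (-0.0456336)) = 1.7064586 − (-0.0000122)/(0.0408406) = 1.7067576

1.70676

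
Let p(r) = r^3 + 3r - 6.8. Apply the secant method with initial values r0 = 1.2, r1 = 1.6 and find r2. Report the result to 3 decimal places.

1.365

p(1.2) = -1.47200, p(1.6) = 2.09600
r2 = 1.60000 − 2.09600·(1.60000 − 1.20000) / (2.09600 − (-1.47200)) = 1.60000 − (0.83840)/(3.56800) = 1.36502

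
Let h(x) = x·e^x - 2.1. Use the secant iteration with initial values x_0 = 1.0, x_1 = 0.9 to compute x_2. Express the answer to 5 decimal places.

0.87748

h(1.0) = 0.6182818, h(0.9) = 0.1136428
x_2 = 0.9000000 − 0.1136428·(0.9000000 − 1.0000000) / (0.1136428 − 0.6182818) = 0.9000000 − (-0.0113643)/(-0.5046390) = 0.8774804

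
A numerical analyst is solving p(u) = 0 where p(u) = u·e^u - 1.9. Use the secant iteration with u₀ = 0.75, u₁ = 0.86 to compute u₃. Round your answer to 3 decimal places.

p(0.75) = -0.31225, p(0.86) = 0.13232
u₂ = 0.86000 − 0.13232·(0.86000 − 0.75000) / (0.13232 − (-0.31225)) = 0.86000 − (0.01456)/(0.44457) = 0.82726
p(0.82726) = -0.00802
u₃ = 0.82726 − (-0.00802)·(0.82726 − 0.86000) / (-0.00802 − 0.13232) = 0.82726 − (0.00026)/(-0.14034) = 0.82913

0.829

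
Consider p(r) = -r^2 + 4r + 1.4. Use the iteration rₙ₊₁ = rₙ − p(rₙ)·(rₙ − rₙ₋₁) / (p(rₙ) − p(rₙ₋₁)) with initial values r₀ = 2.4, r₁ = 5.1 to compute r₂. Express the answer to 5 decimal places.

3.89714

p(2.4) = 5.2400000, p(5.1) = -4.2100000
r₂ = 5.1000000 − (-4.2100000)·(5.1000000 − 2.4000000) / (-4.2100000 − 5.2400000) = 5.1000000 − (-11.3670000)/(-9.4500000) = 3.8971429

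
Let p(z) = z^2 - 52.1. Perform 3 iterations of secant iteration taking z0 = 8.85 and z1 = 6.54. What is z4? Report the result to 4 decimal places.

p(8.85) = 26.222500, p(6.54) = -9.328400
z2 = 6.540000 − (-9.328400)·(6.540000 − 8.850000) / (-9.328400 − 26.222500) = 6.540000 − (21.548604)/(-35.550900) = 7.146134
p(7.146134) = -1.032771
z3 = 7.146134 − (-1.032771)·(7.146134 − 6.540000) / (-1.032771 − (-9.328400)) = 7.146134 − (-0.625997)/(8.295629) = 7.221595
p(7.221595) = 0.051434
z4 = 7.221595 − 0.051434·(7.221595 − 7.146134) / (0.051434 − (-1.032771)) = 7.221595 − (0.003881)/(1.084205) = 7.218015

7.2180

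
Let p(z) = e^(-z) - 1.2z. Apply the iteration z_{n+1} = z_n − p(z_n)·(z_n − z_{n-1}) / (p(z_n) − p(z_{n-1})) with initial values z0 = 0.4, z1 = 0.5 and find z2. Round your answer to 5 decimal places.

0.50355

p(0.4) = 0.1903200, p(0.5) = 0.0065307
z2 = 0.5000000 − 0.0065307·(0.5000000 − 0.4000000) / (0.0065307 − 0.1903200) = 0.5000000 − (0.0006531)/(-0.1837894) = 0.5035533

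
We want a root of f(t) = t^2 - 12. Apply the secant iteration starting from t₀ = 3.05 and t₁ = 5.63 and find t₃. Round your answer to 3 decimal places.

3.439

f(3.05) = -2.69750, f(5.63) = 19.69690
t₂ = 5.63000 − 19.69690·(5.63000 − 3.05000) / (19.69690 − (-2.69750)) = 5.63000 − (50.81800)/(22.39440) = 3.36077
f(3.36077) = -0.70521
t₃ = 3.36077 − (-0.70521)·(3.36077 − 5.63000) / (-0.70521 − 19.69690) = 3.36077 − (1.60029)/(-20.40211) = 3.43921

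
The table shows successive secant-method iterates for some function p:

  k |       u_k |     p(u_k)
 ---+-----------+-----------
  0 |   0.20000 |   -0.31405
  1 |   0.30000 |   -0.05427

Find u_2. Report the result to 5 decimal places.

0.32089

u_2 = 0.30000 − (-0.05427)·(0.30000 − 0.20000) / (-0.05427 − (-0.31405))
   = 0.30000 − (-0.0054270)/(0.2597800) = 0.3208908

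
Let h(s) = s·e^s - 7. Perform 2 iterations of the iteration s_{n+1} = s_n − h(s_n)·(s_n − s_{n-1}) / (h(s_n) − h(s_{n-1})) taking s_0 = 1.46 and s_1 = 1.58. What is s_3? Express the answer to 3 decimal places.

1.524

h(1.46) = -0.71330, h(1.58) = 0.67083
s_2 = 1.58000 − 0.67083·(1.58000 − 1.46000) / (0.67083 − (-0.71330)) = 1.58000 − (0.08050)/(1.38413) = 1.52184
h(1.52184) = -0.02898
s_3 = 1.52184 − (-0.02898)·(1.52184 − 1.58000) / (-0.02898 − 0.67083) = 1.52184 − (0.00169)/(-0.69981) = 1.52425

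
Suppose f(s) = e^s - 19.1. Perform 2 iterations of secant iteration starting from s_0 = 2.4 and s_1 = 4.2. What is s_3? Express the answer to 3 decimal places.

f(2.4) = -8.07682, f(4.2) = 47.58633
s_2 = 4.20000 − 47.58633·(4.20000 − 2.40000) / (47.58633 − (-8.07682)) = 4.20000 − (85.65540)/(55.66315) = 2.66118
f(2.66118) = -4.78679
s_3 = 2.66118 − (-4.78679)·(2.66118 − 4.20000) / (-4.78679 − 47.58633) = 2.66118 − (7.36599)/(-52.37312) = 2.80183

2.802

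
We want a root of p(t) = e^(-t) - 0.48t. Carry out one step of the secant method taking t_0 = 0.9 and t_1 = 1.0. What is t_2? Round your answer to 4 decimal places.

0.8707

p(0.9) = -0.025430, p(1.0) = -0.112121
t_2 = 1.000000 − (-0.112121)·(1.000000 − 0.900000) / (-0.112121 − (-0.025430)) = 1.000000 − (-0.011212)/(-0.086690) = 0.870665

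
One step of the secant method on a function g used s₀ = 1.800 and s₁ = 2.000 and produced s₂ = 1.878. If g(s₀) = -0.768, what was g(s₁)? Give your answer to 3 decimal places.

1.201

The secant line through (1.800, -0.768) and (2.000, g(s₁)) crosses zero at s₂ = 1.878.
So (1.800, -0.768), (2.000, g(s₁)), (1.878, 0) are collinear:
g(s₁) = -0.768 · (2.000 − 1.878) / (1.800 − 1.878) = -0.768 · (0.12200)/(-0.07800) = 1.20123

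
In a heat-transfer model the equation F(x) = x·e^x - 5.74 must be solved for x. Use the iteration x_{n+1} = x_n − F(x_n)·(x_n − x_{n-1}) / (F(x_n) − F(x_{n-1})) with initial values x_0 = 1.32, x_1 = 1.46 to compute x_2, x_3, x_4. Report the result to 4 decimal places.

1.4031, 1.4063, 1.4064

F(1.32) = -0.798684, F(1.46) = 0.546701
x_2 = 1.460000 − 0.546701·(1.460000 − 1.320000) / (0.546701 − (-0.798684)) = 1.460000 − (0.076538)/(1.345385) = 1.403111
F(1.403111) = -0.032379
x_3 = 1.403111 − (-0.032379)·(1.403111 − 1.460000) / (-0.032379 − 0.546701) = 1.403111 − (0.001842)/(-0.579080) = 1.406292
F(1.406292) = -0.001214
x_4 = 1.406292 − (-0.001214)·(1.406292 − 1.403111) / (-0.001214 − (-0.032379)) = 1.406292 − (-0.000004)/(0.031166) = 1.406415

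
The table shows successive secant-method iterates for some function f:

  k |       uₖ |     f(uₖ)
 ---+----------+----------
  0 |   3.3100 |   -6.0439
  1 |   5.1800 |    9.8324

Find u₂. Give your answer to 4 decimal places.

u₂ = 5.1800 − 9.8324·(5.1800 − 3.3100) / (9.8324 − (-6.0439))
   = 5.1800 − (18.386588)/(15.876300) = 4.021885

4.0219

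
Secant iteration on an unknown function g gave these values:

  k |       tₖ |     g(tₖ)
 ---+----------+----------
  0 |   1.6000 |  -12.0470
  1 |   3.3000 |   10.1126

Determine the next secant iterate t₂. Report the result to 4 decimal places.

t₂ = 3.3000 − 10.1126·(3.3000 − 1.6000) / (10.1126 − (-12.0470))
   = 3.3000 − (17.191420)/(22.159600) = 2.524200

2.5242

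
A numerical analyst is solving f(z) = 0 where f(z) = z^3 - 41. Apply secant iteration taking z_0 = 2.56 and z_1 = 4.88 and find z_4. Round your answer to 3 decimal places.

f(2.56) = -24.22278, f(4.88) = 75.21427
z_2 = 4.88000 − 75.21427·(4.88000 − 2.56000) / (75.21427 − (-24.22278)) = 4.88000 − (174.49711)/(99.43706) = 3.12515
f(3.12515) = -10.47803
z_3 = 3.12515 − (-10.47803)·(3.12515 − 4.88000) / (-10.47803 − 75.21427) = 3.12515 − (18.38736)/(-85.69230) = 3.33972
f(3.33972) = -3.74952
z_4 = 3.33972 − (-3.74952)·(3.33972 − 3.12515) / (-3.74952 − (-10.47803)) = 3.33972 − (-0.80455)/(6.72850) = 3.45930

3.459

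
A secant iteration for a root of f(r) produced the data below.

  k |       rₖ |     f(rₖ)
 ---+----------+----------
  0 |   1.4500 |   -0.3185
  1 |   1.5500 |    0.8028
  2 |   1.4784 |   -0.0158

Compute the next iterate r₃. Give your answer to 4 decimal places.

r₃ = 1.4784 − (-0.0158)·(1.4784 − 1.5500) / (-0.0158 − 0.8028)
   = 1.4784 − (0.001131)/(-0.818600) = 1.479782

1.4798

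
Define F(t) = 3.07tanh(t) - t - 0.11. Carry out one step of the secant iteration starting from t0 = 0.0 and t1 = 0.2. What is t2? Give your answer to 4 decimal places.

0.0542

F(0.0) = -0.110000, F(0.2) = 0.295942
t2 = 0.200000 − 0.295942·(0.200000 − 0.000000) / (0.295942 − (-0.110000)) = 0.200000 − (0.059188)/(0.405942) = 0.054195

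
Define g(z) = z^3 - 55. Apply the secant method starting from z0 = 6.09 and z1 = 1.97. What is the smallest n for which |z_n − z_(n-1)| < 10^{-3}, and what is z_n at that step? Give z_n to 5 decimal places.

g(6.09) = 170.8665290, g(1.97) = -47.3546270
z2 = 1.9700000 − (-47.3546270)·(-4.1200000)/(-218.2211560) = 2.8640520;  |Δ| = 0.8940520
g(2.8640520) = -31.5067716
z3 = 2.8640520 − (-31.5067716)·(0.8940520)/(15.8478554) = 4.6414971;  |Δ| = 1.7774451
g(4.6414971) = 44.9940698
z4 = 4.6414971 − 44.9940698·(1.7774451)/(76.5008414) = 3.5960904;  |Δ| = 1.0454066
g(3.5960904) = -8.4958387
z5 = 3.5960904 − (-8.4958387)·(-1.0454066)/(-53.4899085) = 3.7621331;  |Δ| = 0.1660427
g(3.7621331) = -1.7521023
z6 = 3.7621331 − (-1.7521023)·(0.1660427)/(6.7437363) = 3.8052729;  |Δ| = 0.0431398
g(3.8052729) = 0.1007405
z7 = 3.8052729 − 0.1007405·(0.0431398)/(1.8528428) = 3.8029274;  |Δ| = 0.0023455
g(3.8029274) = -0.0010880
z8 = 3.8029274 − (-0.0010880)·(-0.0023455)/(-0.1018285) = 3.8029524;  |Δ| = 0.0000251
|z8 − z7| = 0.0000251 < 10^{-3}

n = 8, z_n = 3.80295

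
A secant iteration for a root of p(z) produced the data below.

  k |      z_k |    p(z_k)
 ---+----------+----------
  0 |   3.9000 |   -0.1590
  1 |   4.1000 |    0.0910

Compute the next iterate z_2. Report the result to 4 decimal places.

z_2 = 4.1000 − 0.0910·(4.1000 − 3.9000) / (0.0910 − (-0.1590))
   = 4.1000 − (0.018200)/(0.250000) = 4.027200

4.0272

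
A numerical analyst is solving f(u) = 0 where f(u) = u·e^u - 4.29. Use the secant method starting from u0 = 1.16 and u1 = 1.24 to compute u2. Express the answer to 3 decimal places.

f(1.16) = -0.58968, f(1.24) = -0.00504
u2 = 1.24000 − (-0.00504)·(1.24000 − 1.16000) / (-0.00504 − (-0.58968)) = 1.24000 − (-0.00040)/(0.58464) = 1.24069

1.241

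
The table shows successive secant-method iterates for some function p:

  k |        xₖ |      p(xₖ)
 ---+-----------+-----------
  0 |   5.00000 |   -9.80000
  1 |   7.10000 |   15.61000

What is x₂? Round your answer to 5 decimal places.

5.80992

x₂ = 7.10000 − 15.61000·(7.10000 − 5.00000) / (15.61000 − (-9.80000))
   = 7.10000 − (32.7810000)/(25.4100000) = 5.8099174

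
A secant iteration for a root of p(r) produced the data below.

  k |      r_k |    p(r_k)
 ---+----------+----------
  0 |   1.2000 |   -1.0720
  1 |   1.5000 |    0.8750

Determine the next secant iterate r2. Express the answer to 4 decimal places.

1.3652

r2 = 1.5000 − 0.8750·(1.5000 − 1.2000) / (0.8750 − (-1.0720))
   = 1.5000 − (0.262500)/(1.947000) = 1.365177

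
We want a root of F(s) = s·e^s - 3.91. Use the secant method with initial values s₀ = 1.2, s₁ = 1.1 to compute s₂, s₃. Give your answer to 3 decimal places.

F(1.2) = 0.07414, F(1.1) = -0.60542
s₂ = 1.10000 − (-0.60542)·(1.10000 − 1.20000) / (-0.60542 − 0.07414) = 1.10000 − (0.06054)/(-0.67956) = 1.18909
F(1.18909) = -0.00492
s₃ = 1.18909 − (-0.00492)·(1.18909 − 1.10000) / (-0.00492 − (-0.60542)) = 1.18909 − (-0.00044)/(0.60050) = 1.18982

1.189, 1.190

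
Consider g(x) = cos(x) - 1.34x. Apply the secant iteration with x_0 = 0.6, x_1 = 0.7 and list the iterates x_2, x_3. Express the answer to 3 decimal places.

0.611, 0.611

g(0.6) = 0.02134, g(0.7) = -0.17316
x_2 = 0.70000 − (-0.17316)·(0.70000 − 0.60000) / (-0.17316 − 0.02134) = 0.70000 − (-0.01732)/(-0.19449) = 0.61097
g(0.61097) = 0.00039
x_3 = 0.61097 − 0.00039·(0.61097 − 0.70000) / (0.00039 − (-0.17316)) = 0.61097 − (-0.00003)/(0.17355) = 0.61117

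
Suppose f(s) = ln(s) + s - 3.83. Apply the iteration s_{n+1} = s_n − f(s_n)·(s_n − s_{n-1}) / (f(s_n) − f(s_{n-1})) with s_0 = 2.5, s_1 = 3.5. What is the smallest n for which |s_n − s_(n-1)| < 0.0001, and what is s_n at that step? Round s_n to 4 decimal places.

f(2.5) = -0.413709, f(3.5) = 0.922763
s_2 = 3.500000 − 0.922763·(1.000000)/(1.336472) = 2.809553;  |Δ| = 0.690447
f(2.809553) = 0.012579
s_3 = 2.809553 − 0.012579·(-0.690447)/(-0.910184) = 2.800011;  |Δ| = 0.009542
f(2.800011) = -0.000365
s_4 = 2.800011 − (-0.000365)·(-0.009542)/(-0.012944) = 2.800281;  |Δ| = 0.000269
f(2.800281) = 0.000000
s_5 = 2.800281 − 0.000000·(0.000269)/(0.000365) = 2.800280;  |Δ| = 0.000000
|s_5 − s_4| = 0.000000 < 0.0001

n = 5, s_n = 2.8003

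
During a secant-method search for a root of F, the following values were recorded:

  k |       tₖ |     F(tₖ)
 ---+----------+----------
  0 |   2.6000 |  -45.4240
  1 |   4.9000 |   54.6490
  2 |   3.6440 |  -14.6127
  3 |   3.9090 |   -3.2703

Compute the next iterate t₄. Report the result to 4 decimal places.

t₄ = 3.9090 − (-3.2703)·(3.9090 − 3.6440) / (-3.2703 − (-14.6127))
   = 3.9090 − (-0.866629)/(11.342400) = 3.985406

3.9854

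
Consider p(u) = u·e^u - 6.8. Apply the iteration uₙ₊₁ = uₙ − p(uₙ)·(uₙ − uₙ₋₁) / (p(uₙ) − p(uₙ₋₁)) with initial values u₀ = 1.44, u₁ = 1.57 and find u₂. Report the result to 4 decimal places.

1.5039

p(1.44) = -0.722198, p(1.57) = 0.746438
u₂ = 1.570000 − 0.746438·(1.570000 − 1.440000) / (0.746438 − (-0.722198)) = 1.570000 − (0.097037)/(1.468636) = 1.503927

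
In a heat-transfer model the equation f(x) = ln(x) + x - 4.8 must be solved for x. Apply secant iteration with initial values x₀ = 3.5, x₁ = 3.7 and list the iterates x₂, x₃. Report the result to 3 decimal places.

f(3.5) = -0.04724, f(3.7) = 0.20833
x₂ = 3.70000 − 0.20833·(3.70000 − 3.50000) / (0.20833 − (-0.04724)) = 3.70000 − (0.04167)/(0.25557) = 3.53697
f(3.53697) = 0.00024
x₃ = 3.53697 − 0.00024·(3.53697 − 3.70000) / (0.00024 − 0.20833) = 3.53697 − (-0.00004)/(-0.20810) = 3.53678

3.537, 3.537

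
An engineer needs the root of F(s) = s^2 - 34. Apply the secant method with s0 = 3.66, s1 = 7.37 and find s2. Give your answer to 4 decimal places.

F(3.66) = -20.604400, F(7.37) = 20.316900
s2 = 7.370000 − 20.316900·(7.370000 − 3.660000) / (20.316900 − (-20.604400)) = 7.370000 − (75.375699)/(40.921300) = 5.528033

5.5280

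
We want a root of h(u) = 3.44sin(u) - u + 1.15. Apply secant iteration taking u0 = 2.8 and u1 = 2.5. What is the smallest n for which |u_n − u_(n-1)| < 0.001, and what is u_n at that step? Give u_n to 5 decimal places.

h(2.8) = -0.4976408, h(2.5) = 0.7087442
u2 = 2.5000000 − 0.7087442·(-0.3000000)/(1.2063849) = 2.6762483;  |Δ| = 0.1762483
h(2.6762483) = 0.0173850
u3 = 2.6762483 − 0.0173850·(0.1762483)/(-0.6913592) = 2.6806802;  |Δ| = 0.0044320
h(2.6806802) = -0.0006869
u4 = 2.6806802 − (-0.0006869)·(0.0044320)/(-0.0180719) = 2.6805118;  |Δ| = 0.0001684
|u4 − u3| = 0.0001684 < 0.001

n = 4, u_n = 2.68051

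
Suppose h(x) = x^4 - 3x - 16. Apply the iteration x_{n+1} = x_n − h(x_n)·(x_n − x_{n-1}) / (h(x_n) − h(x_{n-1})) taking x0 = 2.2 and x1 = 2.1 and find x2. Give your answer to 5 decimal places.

h(2.2) = 0.8256000, h(2.1) = -2.8519000
x2 = 2.1000000 − (-2.8519000)·(2.1000000 − 2.2000000) / (-2.8519000 − 0.8256000) = 2.1000000 − (0.2851900)/(-3.6775000) = 2.1775500

2.17755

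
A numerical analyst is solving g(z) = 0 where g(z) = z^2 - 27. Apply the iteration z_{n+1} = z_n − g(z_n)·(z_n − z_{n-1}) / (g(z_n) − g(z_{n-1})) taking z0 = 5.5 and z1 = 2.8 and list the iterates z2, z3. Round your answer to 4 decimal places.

g(5.5) = 3.250000, g(2.8) = -19.160000
z2 = 2.800000 − (-19.160000)·(2.800000 − 5.500000) / (-19.160000 − 3.250000) = 2.800000 − (51.732000)/(-22.410000) = 5.108434
g(5.108434) = -0.903905
z3 = 5.108434 − (-0.903905)·(5.108434 − 2.800000) / (-0.903905 − (-19.160000)) = 5.108434 − (-2.086604)/(18.256095) = 5.222730

5.1084, 5.2227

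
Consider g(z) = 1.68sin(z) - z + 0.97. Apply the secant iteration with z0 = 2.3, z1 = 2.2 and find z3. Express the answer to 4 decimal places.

2.2632

g(2.3) = -0.077215, g(2.2) = 0.128274
z2 = 2.200000 − 0.128274·(2.200000 − 2.300000) / (0.128274 − (-0.077215)) = 2.200000 − (-0.012827)/(0.205489) = 2.262424
g(2.262424) = 0.001528
z3 = 2.262424 − 0.001528·(2.262424 − 2.200000) / (0.001528 − 0.128274) = 2.262424 − (0.000095)/(-0.126746) = 2.263176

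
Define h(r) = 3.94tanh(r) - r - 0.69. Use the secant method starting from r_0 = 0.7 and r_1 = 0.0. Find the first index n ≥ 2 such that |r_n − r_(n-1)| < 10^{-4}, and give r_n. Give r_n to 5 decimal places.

n = 5, r_n = 0.24079

h(0.7) = 0.9912090, h(0.0) = -0.6900000
r_2 = 0.0000000 − (-0.6900000)·(-0.7000000)/(-1.6812090) = 0.2872932;  |Δ| = 0.2872932
h(0.2872932) = 0.1244947
r_3 = 0.2872932 − 0.1244947·(0.2872932)/(0.8144947) = 0.2433808;  |Δ| = 0.0439125
h(0.2433808) = 0.0070439
r_4 = 0.2433808 − 0.0070439·(-0.0439125)/(-0.1174508) = 0.2407472;  |Δ| = 0.0026336
h(0.2407472) = -0.0001138
r_5 = 0.2407472 − (-0.0001138)·(-0.0026336)/(-0.0071577) = 0.2407890;  |Δ| = 0.0000419
|r_5 − r_4| = 0.0000419 < 10^{-4}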